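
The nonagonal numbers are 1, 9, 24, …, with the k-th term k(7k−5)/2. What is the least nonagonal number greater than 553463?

556206

Solve n(7n−5)/2 > 553463 for integer n.
The largest n with value ≤ 553463 is 398 (since 553419 ≤ 553463 < 556206), so the first above is n = 399, value 556206.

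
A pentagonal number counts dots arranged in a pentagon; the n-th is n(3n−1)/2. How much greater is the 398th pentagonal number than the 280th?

119947

398·(3·398 − 1)/2 = 237407 and 280·(3·280 − 1)/2 = 117460.
Difference: 237407 − 117460 = 119947.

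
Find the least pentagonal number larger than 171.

Solve n(3n−1)/2 > 171 for integer n.
The largest n with value ≤ 171 is 10 (since 145 ≤ 171 < 176), so the first above is n = 11, value 176.

176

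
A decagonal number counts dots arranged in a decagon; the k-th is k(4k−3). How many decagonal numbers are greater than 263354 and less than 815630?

The n-th decagonal number is n(4n−3).
Smallest index with value > 263354: n = 257 (giving 263425).
Largest index with value < 815630: n = 451 (giving 812251).
Indices 257 through 451: 195 terms.

195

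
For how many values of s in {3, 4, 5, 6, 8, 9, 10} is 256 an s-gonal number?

1

s = 3: P(3, 22) = 253 and P(3, 23) = 276; 256 is not s-gonal.
s = 4: P(4, 16) = 256. ✓
s = 5: P(5, 13) = 247 and P(5, 14) = 287; 256 is not s-gonal.
s = 6: P(6, 11) = 231 and P(6, 12) = 276; 256 is not s-gonal.
s = 8: P(8, 9) = 225 and P(8, 10) = 280; 256 is not s-gonal.
s = 9: P(9, 8) = 204 and P(9, 9) = 261; 256 is not s-gonal.
s = 10: P(10, 8) = 232 and P(10, 9) = 297; 256 is not s-gonal.
Hits: s ∈ {4} → 1.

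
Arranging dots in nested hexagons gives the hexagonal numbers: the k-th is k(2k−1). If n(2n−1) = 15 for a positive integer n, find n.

Set n(2n−1) = 15, giving 2n² − n − 15 = 0.
The discriminant is 1 + 8·15 = 121, and √121 = 11.
So n = (1 + 11) / 4 = 12/4 = 3.
Check: 3·(2·3 − 1) = 15. ✓

3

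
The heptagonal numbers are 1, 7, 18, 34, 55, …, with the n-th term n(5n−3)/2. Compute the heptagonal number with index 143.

143·(5·143 − 3)/2 = 143·712/2 = 143·356 = 50908.

50908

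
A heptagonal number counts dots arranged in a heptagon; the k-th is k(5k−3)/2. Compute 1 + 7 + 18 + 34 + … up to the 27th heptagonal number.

Σ i(5i−3)/2 = (5Σi² − 3Σi) / 2 over i = 1..27.
Σi = 378 and Σi² = 6930.
(5·6930 − 3·378) / 2 = 33516/2 = 16758.

16758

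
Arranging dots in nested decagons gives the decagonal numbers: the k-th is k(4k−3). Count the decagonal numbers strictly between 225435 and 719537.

187

The n-th decagonal number is n(4n−3).
Smallest index with value > 225435: n = 238 (giving 225862).
Largest index with value < 719537: n = 424 (giving 717832).
Indices 238 through 424: 187 terms.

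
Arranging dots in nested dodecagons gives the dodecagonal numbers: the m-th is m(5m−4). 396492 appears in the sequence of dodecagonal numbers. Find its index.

282

Set n(5n−4) = 396492, giving 5n² − 4n − 396492 = 0.
The discriminant is 16 + 20·396492 = 7929856, and √7929856 = 2816.
So n = (4 + 2816) / 10 = 2820/10 = 282.
Check: 282·(5·282 − 4) = 396492. ✓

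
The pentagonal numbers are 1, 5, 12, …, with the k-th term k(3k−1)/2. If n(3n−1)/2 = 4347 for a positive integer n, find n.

54

Set n(3n−1)/2 = 4347, giving 3n² − n − 8694 = 0.
The discriminant is 1 + 24·4347 = 104329, and √104329 = 323.
So n = (1 + 323) / 6 = 324/6 = 54.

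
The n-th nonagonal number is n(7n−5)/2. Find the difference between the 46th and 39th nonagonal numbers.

46·(7·46 − 5)/2 = 7291 and 39·(7·39 − 5)/2 = 5226.
Difference: 7291 − 5226 = 2065.

2065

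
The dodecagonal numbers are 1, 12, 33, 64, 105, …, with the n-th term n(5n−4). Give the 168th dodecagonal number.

168·(5·168 − 4) = 168·836 = 140448.

140448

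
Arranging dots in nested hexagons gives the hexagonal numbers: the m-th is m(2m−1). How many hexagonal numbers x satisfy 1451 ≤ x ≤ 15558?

The n-th hexagonal number is n(2n−1).
Smallest index with value ≥ 1451: n = 28 (giving 1540).
Largest index with value ≤ 15558: n = 88 (giving 15400).
Indices 28 through 88: 61 terms.

61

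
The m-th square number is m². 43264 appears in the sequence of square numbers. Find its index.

We need n² = 43264, so n = √43264 = 208.

208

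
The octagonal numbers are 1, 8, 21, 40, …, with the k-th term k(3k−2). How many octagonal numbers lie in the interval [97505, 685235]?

298

The n-th octagonal number is n(3n−2).
Smallest index with value ≥ 97505: n = 181 (giving 97921).
Largest index with value ≤ 685235: n = 478 (giving 684496).
Indices 181 through 478: 298 terms.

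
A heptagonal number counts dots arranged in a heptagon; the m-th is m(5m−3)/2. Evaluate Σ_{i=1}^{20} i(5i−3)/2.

Σ i(5i−3)/2 = (5Σi² − 3Σi) / 2 over i = 1..20.
Σi = 210 and Σi² = 2870.
(5·2870 − 3·210) / 2 = 13720/2 = 6860.

6860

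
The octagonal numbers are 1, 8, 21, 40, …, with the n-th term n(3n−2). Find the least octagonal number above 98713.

99008

Solve n(3n−2) > 98713 for integer n.
The largest n with value ≤ 98713 is 181 (since 97921 ≤ 98713 < 99008), so the first above is n = 182, value 99008.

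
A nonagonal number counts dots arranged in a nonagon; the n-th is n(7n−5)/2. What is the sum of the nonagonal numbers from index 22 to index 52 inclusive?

Σ i(7i−5)/2 = (7Σi² − 5Σi) / 2 over i = 22..52.
Σi = 1378 − 231 = 1147 and Σi² = 48230 − 3311 = 44919.
(7·44919 − 5·1147) / 2 = 308698/2 = 154349.

154349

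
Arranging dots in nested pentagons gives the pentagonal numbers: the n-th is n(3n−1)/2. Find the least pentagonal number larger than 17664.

Solve n(3n−1)/2 > 17664 for integer n.
The largest n with value ≤ 17664 is 108 (since 17442 ≤ 17664 < 17767), so the first above is n = 109, value 17767.

17767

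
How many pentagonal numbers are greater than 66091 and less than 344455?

The n-th pentagonal number is n(3n−1)/2.
Smallest index with value > 66091: n = 211 (giving 66676).
Largest index with value < 344455: n = 479 (giving 343922).
Indices 211 through 479: 269 terms.

269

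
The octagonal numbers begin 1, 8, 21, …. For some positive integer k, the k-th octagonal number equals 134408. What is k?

212

Set n(3n−2) = 134408, giving 3n² − 2n − 134408 = 0.
The discriminant is 4 + 12·134408 = 1612900, and √1612900 = 1270.
So n = (2 + 1270) / 6 = 1272/6 = 212.
Check: 212·(3·212 − 2) = 134408. ✓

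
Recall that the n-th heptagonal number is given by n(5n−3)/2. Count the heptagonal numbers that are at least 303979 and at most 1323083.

379

The n-th heptagonal number is n(5n−3)/2.
Smallest index with value ≥ 303979: n = 349 (giving 303979).
Largest index with value ≤ 1323083: n = 727 (giving 1320232).
Indices 349 through 727: 379 terms.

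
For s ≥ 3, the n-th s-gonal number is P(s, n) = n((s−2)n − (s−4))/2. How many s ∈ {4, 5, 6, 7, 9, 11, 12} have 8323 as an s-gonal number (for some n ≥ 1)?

s = 4: P(4, 91) = 8281 and P(4, 92) = 8464; 8323 is not s-gonal.
s = 5: P(5, 74) = 8177 and P(5, 75) = 8400; 8323 is not s-gonal.
s = 6: P(6, 64) = 8128 and P(6, 65) = 8385; 8323 is not s-gonal.
s = 7: P(7, 58) = 8323. ✓
s = 9: P(9, 49) = 8281 and P(9, 50) = 8625; 8323 is not s-gonal.
s = 11: P(11, 43) = 8170 and P(11, 44) = 8558; 8323 is not s-gonal.
s = 12: P(12, 41) = 8241 and P(12, 42) = 8652; 8323 is not s-gonal.
Hits: s ∈ {7} → 1.

1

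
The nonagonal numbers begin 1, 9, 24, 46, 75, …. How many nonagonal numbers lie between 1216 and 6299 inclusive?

The n-th nonagonal number is n(7n−5)/2.
Smallest index with value ≥ 1216: n = 19 (giving 1216).
Largest index with value ≤ 6299: n = 42 (giving 6069).
Indices 19 through 42: 24 terms.

24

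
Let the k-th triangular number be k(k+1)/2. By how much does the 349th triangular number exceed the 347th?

349·350/2 = 61075 and 347·348/2 = 60378.
Difference: 61075 − 60378 = 697.

697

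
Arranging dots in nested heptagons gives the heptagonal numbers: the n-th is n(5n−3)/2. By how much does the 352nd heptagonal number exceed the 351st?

Consecutive heptagonal numbers differ by 5n − 4: here 5·352 − 4 = 1756.

1756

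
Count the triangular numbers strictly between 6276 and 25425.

The n-th triangular number is n(n+1)/2.
Smallest index with value > 6276: n = 112 (giving 6328).
Largest index with value < 25425: n = 224 (giving 25200).
Indices 112 through 224: 113 terms.

113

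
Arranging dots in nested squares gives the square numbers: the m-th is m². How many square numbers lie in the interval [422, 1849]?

23

The n-th square number is n².
Smallest index with value ≥ 422: n = 21 (giving 441).
Largest index with value ≤ 1849: n = 43 (giving 1849).
Indices 21 through 43: 23 terms.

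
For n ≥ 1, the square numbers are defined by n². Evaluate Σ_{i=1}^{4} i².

Σ_{i=1}^{4} i² = 4·5·9/6 = 30.

30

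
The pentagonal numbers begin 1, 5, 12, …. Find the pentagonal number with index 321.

The 321st pentagonal number is n(3n−1)/2 with n = 321.
321·(3·321 − 1)/2 = 321·962/2 = 321·481 = 154401.

154401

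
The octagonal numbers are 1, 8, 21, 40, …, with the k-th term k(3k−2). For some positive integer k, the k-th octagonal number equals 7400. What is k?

50

Set n(3n−2) = 7400, giving 3n² − 2n − 7400 = 0.
The discriminant is 4 + 12·7400 = 88804, and √88804 = 298.
So n = (2 + 298) / 6 = 300/6 = 50.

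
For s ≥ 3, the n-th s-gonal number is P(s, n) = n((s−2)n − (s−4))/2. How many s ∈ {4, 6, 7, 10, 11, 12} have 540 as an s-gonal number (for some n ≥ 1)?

2

s = 4: P(4, 23) = 529 and P(4, 24) = 576; 540 is not s-gonal.
s = 6: P(6, 16) = 496 and P(6, 17) = 561; 540 is not s-gonal.
s = 7: P(7, 15) = 540. ✓
s = 10: P(10, 12) = 540. ✓
s = 11: P(11, 11) = 506 and P(11, 12) = 606; 540 is not s-gonal.
s = 12: P(12, 10) = 460 and P(12, 11) = 561; 540 is not s-gonal.
Hits: s ∈ {7, 10} → 2.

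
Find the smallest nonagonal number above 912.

969

Solve n(7n−5)/2 > 912 for integer n.
The largest n with value ≤ 912 is 16 (since 856 ≤ 912 < 969), so the first above is n = 17, value 969.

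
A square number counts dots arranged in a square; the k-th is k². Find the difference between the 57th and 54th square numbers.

57² = 3249 and 54² = 2916.
Difference: 3249 − 2916 = 333.

333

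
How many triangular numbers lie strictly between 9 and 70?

8

The n-th triangular number is n(n+1)/2.
Smallest index with value > 9: n = 4 (giving 10).
Largest index with value < 70: n = 11 (giving 66).
Indices 4 through 11: 8 terms.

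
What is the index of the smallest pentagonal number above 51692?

186

Solve n(3n−1)/2 > 51692 for integer n.
The largest n with value ≤ 51692 is 185 (since 51245 ≤ 51692 < 51801), so the first above is n = 186, value 51801.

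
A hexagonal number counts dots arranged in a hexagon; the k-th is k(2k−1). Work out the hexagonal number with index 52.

The 52nd hexagonal number is n(2n−1) with n = 52.
52·(2·52 − 1) = 52·103 = 5356.

5356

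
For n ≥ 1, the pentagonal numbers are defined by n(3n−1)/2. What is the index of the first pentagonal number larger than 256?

Solve n(3n−1)/2 > 256 for integer n.
The largest n with value ≤ 256 is 13 (since 247 ≤ 256 < 287), so the first above is n = 14, value 287.

14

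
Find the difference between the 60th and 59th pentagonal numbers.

Consecutive pentagonal numbers differ by 3n − 2: here 3·60 − 2 = 178.

178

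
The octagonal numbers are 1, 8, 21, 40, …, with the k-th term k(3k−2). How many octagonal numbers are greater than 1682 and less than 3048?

8

The n-th octagonal number is n(3n−2).
Smallest index with value > 1682: n = 25 (giving 1825).
Largest index with value < 3048: n = 32 (giving 3008).
Indices 25 through 32: 8 terms.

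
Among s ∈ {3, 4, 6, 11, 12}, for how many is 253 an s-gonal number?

1

s = 3: P(3, 22) = 253. ✓
s = 4: P(4, 15) = 225 and P(4, 16) = 256; 253 is not s-gonal.
s = 6: P(6, 11) = 231 and P(6, 12) = 276; 253 is not s-gonal.
s = 11: P(11, 7) = 196 and P(11, 8) = 260; 253 is not s-gonal.
s = 12: P(12, 7) = 217 and P(12, 8) = 288; 253 is not s-gonal.
Hits: s ∈ {3} → 1.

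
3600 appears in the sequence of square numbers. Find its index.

60

We need n² = 3600, so n = √3600 = 60.
Check: 60² = 3600. ✓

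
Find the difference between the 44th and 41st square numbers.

44² = 1936 and 41² = 1681.
Difference: 1936 − 1681 = 255.

255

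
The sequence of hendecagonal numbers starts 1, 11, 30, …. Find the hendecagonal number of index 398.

711425

The 398th hendecagonal number is n(9n−7)/2 with n = 398.
398·(9·398 − 7)/2 = 398·3575/2 = 711425.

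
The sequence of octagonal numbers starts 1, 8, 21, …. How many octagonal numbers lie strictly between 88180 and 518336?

244

The n-th octagonal number is n(3n−2).
Smallest index with value > 88180: n = 172 (giving 88408).
Largest index with value < 518336: n = 415 (giving 515845).
Indices 172 through 415: 244 terms.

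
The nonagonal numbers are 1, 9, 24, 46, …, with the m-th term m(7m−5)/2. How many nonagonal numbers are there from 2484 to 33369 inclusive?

72

The n-th nonagonal number is n(7n−5)/2.
Smallest index with value ≥ 2484: n = 27 (giving 2484).
Largest index with value ≤ 33369: n = 98 (giving 33369).
Indices 27 through 98: 72 terms.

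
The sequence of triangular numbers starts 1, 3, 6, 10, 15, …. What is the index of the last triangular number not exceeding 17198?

Solve n(n+1)/2 ≤ 17198 for integer n.
n = 184 gives 17020 ≤ 17198, while n = 185 gives 17205 > 17198; so the answer is index 184.

184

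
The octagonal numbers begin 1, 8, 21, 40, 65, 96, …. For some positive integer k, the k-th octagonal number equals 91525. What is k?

175

Set n(3n−2) = 91525, giving 3n² − 2n − 91525 = 0.
The discriminant is 4 + 12·91525 = 1098304, and √1098304 = 1048.
So n = (2 + 1048) / 6 = 1050/6 = 175.
Check: 175·(3·175 − 2) = 91525. ✓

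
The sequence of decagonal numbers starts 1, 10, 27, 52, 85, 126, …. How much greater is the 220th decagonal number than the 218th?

3498

220·(4·220 − 3) = 192940 and 218·(4·218 − 3) = 189442.
Difference: 192940 − 189442 = 3498.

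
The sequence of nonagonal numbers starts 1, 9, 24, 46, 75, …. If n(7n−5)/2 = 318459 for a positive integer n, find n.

302

Set n(7n−5)/2 = 318459, giving 7n² − 5n − 636918 = 0.
The discriminant is 25 + 56·318459 = 17833729, and √17833729 = 4223.
So n = (5 + 4223) / 14 = 4228/14 = 302.
Check: 302·(7·302 − 5)/2 = 318459. ✓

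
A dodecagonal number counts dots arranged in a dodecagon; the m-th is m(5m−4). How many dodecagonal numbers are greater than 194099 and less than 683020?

The n-th dodecagonal number is n(5n−4).
Smallest index with value > 194099: n = 198 (giving 195228).
Largest index with value < 683020: n = 369 (giving 679329).
Indices 198 through 369: 172 terms.

172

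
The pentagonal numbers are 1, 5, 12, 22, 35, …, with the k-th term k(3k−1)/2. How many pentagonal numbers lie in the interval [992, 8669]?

The n-th pentagonal number is n(3n−1)/2.
Smallest index with value ≥ 992: n = 26 (giving 1001).
Largest index with value ≤ 8669: n = 76 (giving 8626).
Indices 26 through 76: 51 terms.

51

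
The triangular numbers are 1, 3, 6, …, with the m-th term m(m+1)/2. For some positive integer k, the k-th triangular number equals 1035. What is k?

45

Set n(n+1)/2 = 1035, giving n² + n − 2070 = 0.
So n = (-1 + 91) / 2 = 90/2 = 45.
Check: 45·46/2 = 1035. ✓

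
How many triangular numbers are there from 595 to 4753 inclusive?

The n-th triangular number is n(n+1)/2.
Smallest index with value ≥ 595: n = 34 (giving 595).
Largest index with value ≤ 4753: n = 97 (giving 4753).
Indices 34 through 97: 64 terms.

64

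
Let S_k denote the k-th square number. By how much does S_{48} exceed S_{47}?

95

n² − (n−1)² = 2n − 1, so 48² − 47² = 2·48 − 1 = 95.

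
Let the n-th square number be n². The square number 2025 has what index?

We need n² = 2025, so n = √2025 = 45.

45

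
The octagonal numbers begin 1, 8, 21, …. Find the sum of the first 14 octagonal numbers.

Σ i(3i−2) = 3Σi² − 2Σi over i = 1..14.
Σi = 105 and Σi² = 1015.
3·1015 − 2·105 = 2835.

2835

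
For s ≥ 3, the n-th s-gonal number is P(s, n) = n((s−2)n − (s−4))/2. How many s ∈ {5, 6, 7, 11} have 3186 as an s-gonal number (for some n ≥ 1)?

2

s = 5: P(5, 46) = 3151 and P(5, 47) = 3290; 3186 is not s-gonal.
s = 6: P(6, 40) = 3160 and P(6, 41) = 3321; 3186 is not s-gonal.
s = 7: P(7, 36) = 3186. ✓
s = 11: P(11, 27) = 3186. ✓
Hits: s ∈ {7, 11} → 2.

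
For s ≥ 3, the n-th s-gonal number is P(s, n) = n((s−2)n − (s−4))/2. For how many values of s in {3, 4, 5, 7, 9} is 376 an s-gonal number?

s = 3: P(3, 26) = 351 and P(3, 27) = 378; 376 is not s-gonal.
s = 4: P(4, 19) = 361 and P(4, 20) = 400; 376 is not s-gonal.
s = 5: P(5, 16) = 376. ✓
s = 7: P(7, 12) = 342 and P(7, 13) = 403; 376 is not s-gonal.
s = 9: P(9, 10) = 325 and P(9, 11) = 396; 376 is not s-gonal.
Hits: s ∈ {5} → 1.

1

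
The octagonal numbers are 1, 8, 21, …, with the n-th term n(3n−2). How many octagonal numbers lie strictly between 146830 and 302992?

The n-th octagonal number is n(3n−2).
Smallest index with value > 146830: n = 222 (giving 147408).
Largest index with value < 302992: n = 318 (giving 302736).
Indices 222 through 318: 97 terms.

97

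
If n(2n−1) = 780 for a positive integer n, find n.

Set n(2n−1) = 780, giving 2n² − n − 780 = 0.
The discriminant is 1 + 8·780 = 6241, and √6241 = 79.
So n = (1 + 79) / 4 = 80/4 = 20.

20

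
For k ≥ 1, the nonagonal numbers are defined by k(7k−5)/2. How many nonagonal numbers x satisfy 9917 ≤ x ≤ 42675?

57

The n-th nonagonal number is n(7n−5)/2.
Smallest index with value ≥ 9917: n = 54 (giving 10071).
Largest index with value ≤ 42675: n = 110 (giving 42075).
Indices 54 through 110: 57 terms.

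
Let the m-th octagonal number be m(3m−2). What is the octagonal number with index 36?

3816

The 36th octagonal number is n(3n−2) with n = 36.
36·(3·36 − 2) = 36·106 = 3816.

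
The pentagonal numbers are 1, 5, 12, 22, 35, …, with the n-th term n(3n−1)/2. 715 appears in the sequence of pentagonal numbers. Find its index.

22

Set n(3n−1)/2 = 715, giving 3n² − n − 1430 = 0.
The discriminant is 1 + 24·715 = 17161, and √17161 = 131.
So n = (1 + 131) / 6 = 132/6 = 22.
Check: 22·(3·22 − 1)/2 = 715. ✓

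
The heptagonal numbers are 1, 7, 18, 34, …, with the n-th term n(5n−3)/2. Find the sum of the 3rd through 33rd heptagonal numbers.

Σ i(5i−3)/2 = (5Σi² − 3Σi) / 2 over i = 3..33.
Σi = 561 − 3 = 558 and Σi² = 12529 − 5 = 12524.
(5·12524 − 3·558) / 2 = 60946/2 = 30473.

30473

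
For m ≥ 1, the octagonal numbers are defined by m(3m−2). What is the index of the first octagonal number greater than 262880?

Solve n(3n−2) > 262880 for integer n.
The largest n with value ≤ 262880 is 296 (since 262256 ≤ 262880 < 264033), so the first above is n = 297, value 264033.

297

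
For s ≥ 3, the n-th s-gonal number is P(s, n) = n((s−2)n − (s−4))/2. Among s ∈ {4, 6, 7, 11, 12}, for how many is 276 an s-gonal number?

s = 4: P(4, 16) = 256 and P(4, 17) = 289; 276 is not s-gonal.
s = 6: P(6, 12) = 276. ✓
s = 7: P(7, 10) = 235 and P(7, 11) = 286; 276 is not s-gonal.
s = 11: P(11, 8) = 260 and P(11, 9) = 333; 276 is not s-gonal.
s = 12: P(12, 7) = 217 and P(12, 8) = 288; 276 is not s-gonal.
Hits: s ∈ {6} → 1.

1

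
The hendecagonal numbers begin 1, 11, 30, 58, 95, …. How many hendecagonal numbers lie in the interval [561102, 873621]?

The n-th hendecagonal number is n(9n−7)/2.
Smallest index with value ≥ 561102: n = 354 (giving 562683).
Largest index with value ≤ 873621: n = 441 (giving 873621).
Indices 354 through 441: 88 terms.

88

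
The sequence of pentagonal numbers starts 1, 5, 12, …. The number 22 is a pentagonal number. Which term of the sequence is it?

Set n(3n−1)/2 = 22, giving 3n² − n − 44 = 0.
So n = (1 + 23) / 6 = 24/6 = 4.

4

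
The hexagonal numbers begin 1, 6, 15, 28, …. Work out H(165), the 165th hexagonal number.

The 165th hexagonal number is n(2n−1) with n = 165.
165·(2·165 − 1) = 165·329 = 54285.

54285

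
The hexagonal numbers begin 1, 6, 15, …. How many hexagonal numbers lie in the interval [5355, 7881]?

12

The n-th hexagonal number is n(2n−1).
Smallest index with value ≥ 5355: n = 52 (giving 5356).
Largest index with value ≤ 7881: n = 63 (giving 7875).
Indices 52 through 63: 12 terms.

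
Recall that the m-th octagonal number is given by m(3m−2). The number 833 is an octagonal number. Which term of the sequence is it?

Set n(3n−2) = 833, giving 3n² − 2n − 833 = 0.
The discriminant is 4 + 12·833 = 10000, and √10000 = 100.
So n = (2 + 100) / 6 = 102/6 = 17.

17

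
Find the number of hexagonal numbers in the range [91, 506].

10

The n-th hexagonal number is n(2n−1).
Smallest index with value ≥ 91: n = 7 (giving 91).
Largest index with value ≤ 506: n = 16 (giving 496).
Indices 7 through 16: 10 terms.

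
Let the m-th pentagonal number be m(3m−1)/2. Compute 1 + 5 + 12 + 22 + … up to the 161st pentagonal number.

2099601

Σ i(3i−1)/2 = (3Σi² − Σi) / 2 over i = 1..161.
Σi = 13041 and Σi² = 1404081.
(3·1404081 − 1·13041) / 2 = 4199202/2 = 2099601.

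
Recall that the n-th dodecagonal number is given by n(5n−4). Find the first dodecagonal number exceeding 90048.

90585

Solve n(5n−4) > 90048 for integer n.
The largest n with value ≤ 90048 is 134 (since 89244 ≤ 90048 < 90585), so the first above is n = 135, value 90585.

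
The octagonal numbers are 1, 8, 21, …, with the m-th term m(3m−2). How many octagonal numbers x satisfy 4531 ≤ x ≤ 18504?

39

The n-th octagonal number is n(3n−2).
Smallest index with value ≥ 4531: n = 40 (giving 4720).
Largest index with value ≤ 18504: n = 78 (giving 18096).
Indices 40 through 78: 39 terms.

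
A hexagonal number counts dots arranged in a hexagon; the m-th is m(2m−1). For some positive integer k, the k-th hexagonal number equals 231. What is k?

11

Set n(2n−1) = 231, giving 2n² − n − 231 = 0.
The discriminant is 1 + 8·231 = 1849, and √1849 = 43.
So n = (1 + 43) / 4 = 44/4 = 11.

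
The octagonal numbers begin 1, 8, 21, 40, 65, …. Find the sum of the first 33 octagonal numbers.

Σ i(3i−2) = 3Σi² − 2Σi over i = 1..33.
Σi = 561 and Σi² = 12529.
3·12529 − 2·561 = 36465.

36465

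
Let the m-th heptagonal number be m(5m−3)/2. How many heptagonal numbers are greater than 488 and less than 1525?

The n-th heptagonal number is n(5n−3)/2.
Smallest index with value > 488: n = 15 (giving 540).
Largest index with value < 1525: n = 24 (giving 1404).
Indices 15 through 24: 10 terms.

10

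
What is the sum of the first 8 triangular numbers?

Σ i(i+1)/2 = (Σi² + Σi) / 2 over i = 1..8.
Σi = 36 and Σi² = 204.
(1·204 + 1·36) / 2 = 240/2 = 120.

120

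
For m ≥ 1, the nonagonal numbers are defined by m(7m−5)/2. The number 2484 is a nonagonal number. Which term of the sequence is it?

Set n(7n−5)/2 = 2484, giving 7n² − 5n − 4968 = 0.
The discriminant is 25 + 56·2484 = 139129, and √139129 = 373.
So n = (5 + 373) / 14 = 378/14 = 27.
Check: 27·(7·27 − 5)/2 = 2484. ✓

27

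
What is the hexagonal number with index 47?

The 47th hexagonal number is n(2n−1) with n = 47.
47·(2·47 − 1) = 47·93 = 4371.

4371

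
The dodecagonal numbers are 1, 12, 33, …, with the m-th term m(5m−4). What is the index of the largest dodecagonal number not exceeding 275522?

235

Solve n(5n−4) ≤ 275522 for integer n.
n = 235 gives 275185 ≤ 275522, while n = 236 gives 277536 > 275522; so the answer is index 235.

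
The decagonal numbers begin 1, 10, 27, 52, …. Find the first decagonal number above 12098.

12376

Solve n(4n−3) > 12098 for integer n.
The largest n with value ≤ 12098 is 55 (since 11935 ≤ 12098 < 12376), so the first above is n = 56, value 12376.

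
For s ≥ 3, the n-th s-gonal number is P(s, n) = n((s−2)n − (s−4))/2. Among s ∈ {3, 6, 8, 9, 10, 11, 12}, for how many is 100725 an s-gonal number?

s = 3: P(3, 448) = 100576 and P(3, 449) = 101025; 100725 is not s-gonal.
s = 6: P(6, 224) = 100128 and P(6, 225) = 101025; 100725 is not s-gonal.
s = 8: P(8, 183) = 100101 and P(8, 184) = 101200; 100725 is not s-gonal.
s = 9: P(9, 170) = 100725. ✓
s = 10: P(10, 159) = 100647 and P(10, 160) = 101920; 100725 is not s-gonal.
s = 11: P(11, 150) = 100725. ✓
s = 12: P(12, 142) = 100252 and P(12, 143) = 101673; 100725 is not s-gonal.
Hits: s ∈ {9, 11} → 2.

2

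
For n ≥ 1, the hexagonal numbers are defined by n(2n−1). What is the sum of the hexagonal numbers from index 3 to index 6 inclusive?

Σ i(2i−1) = 2Σi² − Σi over i = 3..6.
Σi = 21 − 3 = 18 and Σi² = 91 − 5 = 86.
2·86 − 1·18 = 154.

154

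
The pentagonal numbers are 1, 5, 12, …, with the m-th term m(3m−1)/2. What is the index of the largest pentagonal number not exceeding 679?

Solve n(3n−1)/2 ≤ 679 for integer n.
n = 21 gives 651 ≤ 679, while n = 22 gives 715 > 679; so the answer is index 21.

21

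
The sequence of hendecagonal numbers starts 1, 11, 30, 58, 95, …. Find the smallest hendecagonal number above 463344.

Solve n(9n−7)/2 > 463344 for integer n.
The largest n with value ≤ 463344 is 321 (since 462561 ≤ 463344 < 465451), so the first above is n = 322, value 465451.

465451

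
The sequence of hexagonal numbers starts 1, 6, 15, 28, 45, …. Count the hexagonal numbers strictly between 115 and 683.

The n-th hexagonal number is n(2n−1).
Smallest index with value > 115: n = 8 (giving 120).
Largest index with value < 683: n = 18 (giving 630).
Indices 8 through 18: 11 terms.

11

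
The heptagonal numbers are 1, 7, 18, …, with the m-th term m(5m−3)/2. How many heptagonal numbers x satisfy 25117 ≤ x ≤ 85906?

85

The n-th heptagonal number is n(5n−3)/2.
Smallest index with value ≥ 25117: n = 101 (giving 25351).
Largest index with value ≤ 85906: n = 185 (giving 85285).
Indices 101 through 185: 85 terms.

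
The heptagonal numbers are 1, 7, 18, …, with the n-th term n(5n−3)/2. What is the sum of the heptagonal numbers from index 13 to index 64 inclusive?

Σ i(5i−3)/2 = (5Σi² − 3Σi) / 2 over i = 13..64.
Σi = 2080 − 78 = 2002 and Σi² = 89440 − 650 = 88790.
(5·88790 − 3·2002) / 2 = 437944/2 = 218972.

218972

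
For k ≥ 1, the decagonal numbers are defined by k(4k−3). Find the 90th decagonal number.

32130

The 90th decagonal number is n(4n−3) with n = 90.
90·(4·90 − 3) = 90·357 = 32130.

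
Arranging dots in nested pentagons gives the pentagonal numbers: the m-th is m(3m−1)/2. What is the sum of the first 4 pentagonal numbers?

40

Σ i(3i−1)/2 = (3Σi² − Σi) / 2 over i = 1..4.
Σi = 10 and Σi² = 30.
(3·30 − 1·10) / 2 = 80/2 = 40.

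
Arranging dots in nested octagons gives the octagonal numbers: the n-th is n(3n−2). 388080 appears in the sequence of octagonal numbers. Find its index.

360

Set n(3n−2) = 388080, giving 3n² − 2n − 388080 = 0.
The discriminant is 4 + 12·388080 = 4656964, and √4656964 = 2158.
So n = (2 + 2158) / 6 = 2160/6 = 360.
Check: 360·(3·360 − 2) = 388080. ✓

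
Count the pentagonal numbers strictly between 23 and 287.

9

The n-th pentagonal number is n(3n−1)/2.
Smallest index with value > 23: n = 5 (giving 35).
Largest index with value < 287: n = 13 (giving 247).
Indices 5 through 13: 9 terms.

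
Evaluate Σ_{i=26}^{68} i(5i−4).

Σ i(5i−4) = 5Σi² − 4Σi over i = 26..68.
Σi = 2346 − 325 = 2021 and Σi² = 107134 − 5525 = 101609.
5·101609 − 4·2021 = 499961.

499961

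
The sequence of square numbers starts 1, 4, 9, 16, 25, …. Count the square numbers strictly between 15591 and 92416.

The n-th square number is n².
Smallest index with value > 15591: n = 125 (giving 15625).
Largest index with value < 92416: n = 303 (giving 91809).
Indices 125 through 303: 179 terms.

179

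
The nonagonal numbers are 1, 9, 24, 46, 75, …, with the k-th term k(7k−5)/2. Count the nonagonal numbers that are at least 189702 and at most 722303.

The n-th nonagonal number is n(7n−5)/2.
Smallest index with value ≥ 189702: n = 234 (giving 191061).
Largest index with value ≤ 722303: n = 454 (giving 720271).
Indices 234 through 454: 221 terms.

221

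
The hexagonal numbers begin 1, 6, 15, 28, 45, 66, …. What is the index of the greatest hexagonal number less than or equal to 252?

Solve n(2n−1) ≤ 252 for integer n.
n = 11 gives 231 ≤ 252, while n = 12 gives 276 > 252; so the answer is index 11.

11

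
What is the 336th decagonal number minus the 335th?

2681

Consecutive decagonal numbers differ by 8n − 7: here 8·336 − 7 = 2681.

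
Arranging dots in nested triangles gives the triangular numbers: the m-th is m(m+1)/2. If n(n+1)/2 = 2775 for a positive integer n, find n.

Set n(n+1)/2 = 2775, giving n² + n − 5550 = 0.
The discriminant is 1 + 8·2775 = 22201, and √22201 = 149.
So n = (-1 + 149) / 2 = 148/2 = 74.
Check: 74·75/2 = 2775. ✓

74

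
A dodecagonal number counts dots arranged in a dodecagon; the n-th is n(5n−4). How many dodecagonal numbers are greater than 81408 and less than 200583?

The n-th dodecagonal number is n(5n−4).
Smallest index with value > 81408: n = 129 (giving 82689).
Largest index with value < 200583: n = 200 (giving 199200).
Indices 129 through 200: 72 terms.

72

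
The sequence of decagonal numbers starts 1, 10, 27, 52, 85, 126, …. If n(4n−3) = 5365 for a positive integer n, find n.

37

Set n(4n−3) = 5365, giving 4n² − 3n − 5365 = 0.
The discriminant is 9 + 16·5365 = 85849, and √85849 = 293.
So n = (3 + 293) / 8 = 296/8 = 37.
Check: 37·(4·37 − 3) = 5365. ✓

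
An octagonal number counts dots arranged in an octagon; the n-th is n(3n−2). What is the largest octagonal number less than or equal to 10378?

Solve n(3n−2) ≤ 10378 for integer n.
n = 59 gives 10325 ≤ 10378, while n = 60 gives 10680 > 10378; so the answer is 10325.

10325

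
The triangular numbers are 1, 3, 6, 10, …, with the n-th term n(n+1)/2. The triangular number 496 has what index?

31

Set n(n+1)/2 = 496, giving n² + n − 992 = 0.
The discriminant is 1 + 8·496 = 3969, and √3969 = 63.
So n = (-1 + 63) / 2 = 62/2 = 31.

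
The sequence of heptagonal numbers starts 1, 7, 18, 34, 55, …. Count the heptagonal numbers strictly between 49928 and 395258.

256

The n-th heptagonal number is n(5n−3)/2.
Smallest index with value > 49928: n = 142 (giving 50197).
Largest index with value < 395258: n = 397 (giving 393427).
Indices 142 through 397: 256 terms.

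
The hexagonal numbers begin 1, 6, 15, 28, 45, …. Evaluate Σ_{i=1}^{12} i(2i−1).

1222

Σ i(2i−1) = 2Σi² − Σi over i = 1..12.
Σi = 78 and Σi² = 650.
2·650 − 1·78 = 1222.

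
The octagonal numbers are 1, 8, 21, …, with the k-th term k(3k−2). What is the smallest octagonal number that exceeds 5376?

Solve n(3n−2) > 5376 for integer n.
The largest n with value ≤ 5376 is 42 (since 5208 ≤ 5376 < 5461), so the first above is n = 43, value 5461.

5461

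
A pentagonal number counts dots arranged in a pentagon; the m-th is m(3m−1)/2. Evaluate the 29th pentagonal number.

The 29th pentagonal number is n(3n−1)/2 with n = 29.
29·(3·29 − 1)/2 = 29·86/2 = 29·43 = 1247.

1247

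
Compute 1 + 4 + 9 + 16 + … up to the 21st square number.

Σ_{i=1}^{21} i² = 21·22·43/6 = 3311.

3311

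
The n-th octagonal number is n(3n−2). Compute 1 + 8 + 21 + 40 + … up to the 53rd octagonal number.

Σ i(3i−2) = 3Σi² − 2Σi over i = 1..53.
Σi = 1431 and Σi² = 51039.
3·51039 − 2·1431 = 150255.

150255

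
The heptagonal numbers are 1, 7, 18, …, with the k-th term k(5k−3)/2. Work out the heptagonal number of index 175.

The 175th heptagonal number is n(5n−3)/2 with n = 175.
175·(5·175 − 3)/2 = 175·872/2 = 175·436 = 76300.

76300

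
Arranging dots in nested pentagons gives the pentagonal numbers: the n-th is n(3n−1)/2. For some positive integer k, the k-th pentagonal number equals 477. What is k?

18

Set n(3n−1)/2 = 477, giving 3n² − n − 954 = 0.
So n = (1 + 107) / 6 = 108/6 = 18.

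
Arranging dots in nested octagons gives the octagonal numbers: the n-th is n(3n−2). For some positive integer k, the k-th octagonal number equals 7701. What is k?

51

Set n(3n−2) = 7701, giving 3n² − 2n − 7701 = 0.
So n = (2 + 304) / 6 = 306/6 = 51.
Check: 51·(3·51 − 2) = 7701. ✓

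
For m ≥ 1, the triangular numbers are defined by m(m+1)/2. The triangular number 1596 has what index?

56

Set n(n+1)/2 = 1596, giving n² + n − 3192 = 0.
The discriminant is 1 + 8·1596 = 12769, and √12769 = 113.
So n = (-1 + 113) / 2 = 112/2 = 56.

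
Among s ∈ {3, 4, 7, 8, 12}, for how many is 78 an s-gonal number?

1

s = 3: P(3, 12) = 78. ✓
s = 4: P(4, 8) = 64 and P(4, 9) = 81; 78 is not s-gonal.
s = 7: P(7, 5) = 55 and P(7, 6) = 81; 78 is not s-gonal.
s = 8: P(8, 5) = 65 and P(8, 6) = 96; 78 is not s-gonal.
s = 12: P(12, 4) = 64 and P(12, 5) = 105; 78 is not s-gonal.
Hits: s ∈ {3} → 1.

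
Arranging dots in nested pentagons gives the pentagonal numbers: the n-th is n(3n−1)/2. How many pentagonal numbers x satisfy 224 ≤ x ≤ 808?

11

The n-th pentagonal number is n(3n−1)/2.
Smallest index with value ≥ 224: n = 13 (giving 247).
Largest index with value ≤ 808: n = 23 (giving 782).
Indices 13 through 23: 11 terms.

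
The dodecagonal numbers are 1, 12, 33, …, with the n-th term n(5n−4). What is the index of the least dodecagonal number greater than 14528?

Solve n(5n−4) > 14528 for integer n.
The largest n with value ≤ 14528 is 54 (since 14364 ≤ 14528 < 14905), so the first above is n = 55, value 14905.

55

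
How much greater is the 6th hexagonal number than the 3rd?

6·(2·6 − 1) = 66 and 3·(2·3 − 1) = 15.
Difference: 66 − 15 = 51.

51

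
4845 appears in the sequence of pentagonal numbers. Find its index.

Set n(3n−1)/2 = 4845, giving 3n² − n − 9690 = 0.
The discriminant is 1 + 24·4845 = 116281, and √116281 = 341.
So n = (1 + 341) / 6 = 342/6 = 57.

57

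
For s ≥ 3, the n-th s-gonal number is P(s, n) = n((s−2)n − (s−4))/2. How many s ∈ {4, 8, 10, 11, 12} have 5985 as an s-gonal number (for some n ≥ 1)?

s = 4: P(4, 77) = 5929 and P(4, 78) = 6084; 5985 is not s-gonal.
s = 8: P(8, 45) = 5985. ✓
s = 10: P(10, 39) = 5967 and P(10, 40) = 6280; 5985 is not s-gonal.
s = 11: P(11, 36) = 5706 and P(11, 37) = 6031; 5985 is not s-gonal.
s = 12: P(12, 35) = 5985. ✓
Hits: s ∈ {8, 12} → 2.

2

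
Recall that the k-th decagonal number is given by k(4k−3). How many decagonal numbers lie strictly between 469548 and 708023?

79

The n-th decagonal number is n(4n−3).
Smallest index with value > 469548: n = 343 (giving 469567).
Largest index with value < 708023: n = 421 (giving 707701).
Indices 343 through 421: 79 terms.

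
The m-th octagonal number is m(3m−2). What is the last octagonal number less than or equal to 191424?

190008

Solve n(3n−2) ≤ 191424 for integer n.
n = 252 gives 190008 ≤ 191424, while n = 253 gives 191521 > 191424; so the answer is 190008.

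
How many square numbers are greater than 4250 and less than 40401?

135

The n-th square number is n².
Smallest index with value > 4250: n = 66 (giving 4356).
Largest index with value < 40401: n = 200 (giving 40000).
Indices 66 through 200: 135 terms.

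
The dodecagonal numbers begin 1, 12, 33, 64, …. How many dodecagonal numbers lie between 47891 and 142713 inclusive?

71

The n-th dodecagonal number is n(5n−4).
Smallest index with value ≥ 47891: n = 99 (giving 48609).
Largest index with value ≤ 142713: n = 169 (giving 142129).
Indices 99 through 169: 71 terms.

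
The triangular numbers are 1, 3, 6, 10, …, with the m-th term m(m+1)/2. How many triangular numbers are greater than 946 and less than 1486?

The n-th triangular number is n(n+1)/2.
Smallest index with value > 946: n = 44 (giving 990).
Largest index with value < 1486: n = 54 (giving 1485).
Indices 44 through 54: 11 terms.

11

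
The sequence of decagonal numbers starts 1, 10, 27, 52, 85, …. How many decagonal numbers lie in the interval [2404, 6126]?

15

The n-th decagonal number is n(4n−3).
Smallest index with value ≥ 2404: n = 25 (giving 2425).
Largest index with value ≤ 6126: n = 39 (giving 5967).
Indices 25 through 39: 15 terms.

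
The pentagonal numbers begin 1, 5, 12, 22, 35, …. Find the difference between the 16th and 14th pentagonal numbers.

89

16·(3·16 − 1)/2 = 376 and 14·(3·14 − 1)/2 = 287.
Difference: 376 − 287 = 89.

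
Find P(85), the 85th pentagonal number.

The 85th pentagonal number is n(3n−1)/2 with n = 85.
85·(3·85 − 1)/2 = 85·254/2 = 85·127 = 10795.

10795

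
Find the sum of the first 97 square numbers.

Σ_{i=1}^{97} i² = 97·98·195/6 = 308945.

308945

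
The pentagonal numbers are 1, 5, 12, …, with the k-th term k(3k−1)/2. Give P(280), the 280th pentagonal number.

The 280th pentagonal number is n(3n−1)/2 with n = 280.
280·(3·280 − 1)/2 = 280·839/2 = 117460.

117460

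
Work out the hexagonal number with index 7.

The 7th hexagonal number is n(2n−1) with n = 7.
7·(2·7 − 1) = 7·13 = 91.

91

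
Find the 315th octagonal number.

The 315th octagonal number is n(3n−2) with n = 315.
315·(3·315 − 2) = 315·943 = 297045.

297045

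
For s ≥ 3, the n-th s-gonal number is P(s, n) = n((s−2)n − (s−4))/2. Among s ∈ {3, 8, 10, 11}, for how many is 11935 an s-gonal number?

s = 3: P(3, 154) = 11935. ✓
s = 8: P(8, 63) = 11781 and P(8, 64) = 12160; 11935 is not s-gonal.
s = 10: P(10, 55) = 11935. ✓
s = 11: P(11, 51) = 11526 and P(11, 52) = 11986; 11935 is not s-gonal.
Hits: s ∈ {3, 10} → 2.

2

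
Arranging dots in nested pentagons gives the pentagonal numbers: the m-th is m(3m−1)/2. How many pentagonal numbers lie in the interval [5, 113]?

7

The n-th pentagonal number is n(3n−1)/2.
Smallest index with value ≥ 5: n = 2 (giving 5).
Largest index with value ≤ 113: n = 8 (giving 92).
Indices 2 through 8: 7 terms.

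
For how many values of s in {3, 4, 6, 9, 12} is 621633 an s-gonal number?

1

s = 3: P(3, 1114) = 621055 and P(3, 1115) = 622170; 621633 is not s-gonal.
s = 4: P(4, 788) = 620944 and P(4, 789) = 622521; 621633 is not s-gonal.
s = 6: P(6, 557) = 619941 and P(6, 558) = 622170; 621633 is not s-gonal.
s = 9: P(9, 421) = 619291 and P(9, 422) = 622239; 621633 is not s-gonal.
s = 12: P(12, 353) = 621633. ✓
Hits: s ∈ {12} → 1.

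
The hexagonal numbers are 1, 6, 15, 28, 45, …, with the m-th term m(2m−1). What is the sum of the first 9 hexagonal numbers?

525

Σ i(2i−1) = 2Σi² − Σi over i = 1..9.
Σi = 45 and Σi² = 285.
2·285 − 1·45 = 525.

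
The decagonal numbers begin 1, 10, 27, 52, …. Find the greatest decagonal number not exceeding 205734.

Solve n(4n−3) ≤ 205734 for integer n.
n = 227 gives 205435 ≤ 205734, while n = 228 gives 207252 > 205734; so the answer is 205435.

205435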